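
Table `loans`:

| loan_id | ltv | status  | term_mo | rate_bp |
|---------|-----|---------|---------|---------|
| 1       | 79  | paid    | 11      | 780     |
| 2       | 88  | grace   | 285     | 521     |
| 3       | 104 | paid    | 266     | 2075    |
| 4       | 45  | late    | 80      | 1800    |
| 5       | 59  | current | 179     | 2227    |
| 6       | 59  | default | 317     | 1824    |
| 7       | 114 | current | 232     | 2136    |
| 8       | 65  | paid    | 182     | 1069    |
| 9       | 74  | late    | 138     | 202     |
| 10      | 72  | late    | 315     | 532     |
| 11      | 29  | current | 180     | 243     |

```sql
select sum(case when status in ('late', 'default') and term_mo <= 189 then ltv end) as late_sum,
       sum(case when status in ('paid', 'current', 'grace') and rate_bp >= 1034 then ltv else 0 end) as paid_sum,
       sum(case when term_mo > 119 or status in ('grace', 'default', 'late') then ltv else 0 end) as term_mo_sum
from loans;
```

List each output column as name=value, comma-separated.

[late_sum: status in ('late', 'default') and term_mo <= 189]
loan_id=1: ✗
loan_id=2: ✗
loan_id=3: ✗
loan_id=4: ✓ → 45
loan_id=5: ✗
loan_id=6: ✗
loan_id=7: ✗
loan_id=8: ✗
loan_id=9: ✓ → 74
loan_id=10: ✗
loan_id=11: ✗
late_sum = 45 + 74 = 119
—
[paid_sum: status in ('paid', 'current', 'grace') and rate_bp >= 1034]
loan_id=1: ✗
loan_id=2: ✗
loan_id=3: ✓ → 104
loan_id=4: ✗
loan_id=5: ✓ → 59
loan_id=6: ✗
loan_id=7: ✓ → 114
loan_id=8: ✓ → 65
loan_id=9: ✗
loan_id=10: ✗
loan_id=11: ✗
paid_sum = 104 + 59 + 114 + 65 = 342
—
[term_mo_sum: term_mo > 119 or status in ('grace', 'default', 'late')]
loan_id=1: ✗
loan_id=2: ✓ → 88
loan_id=3: ✓ → 104
loan_id=4: ✓ → 45
loan_id=5: ✓ → 59
loan_id=6: ✓ → 59
loan_id=7: ✓ → 114
loan_id=8: ✓ → 65
loan_id=9: ✓ → 74
loan_id=10: ✓ → 72
loan_id=11: ✓ → 29
term_mo_sum = 88 + 104 + 45 + 59 + 59 + 114 + 65 + 74 + 72 + 29 = 709

late_sum=119, paid_sum=342, term_mo_sum=709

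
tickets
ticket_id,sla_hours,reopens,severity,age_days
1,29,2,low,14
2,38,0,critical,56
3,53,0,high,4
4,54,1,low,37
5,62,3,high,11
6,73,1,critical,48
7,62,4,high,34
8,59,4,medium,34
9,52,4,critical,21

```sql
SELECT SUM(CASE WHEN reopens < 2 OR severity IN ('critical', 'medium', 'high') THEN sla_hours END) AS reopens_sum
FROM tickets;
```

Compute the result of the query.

ticket_id=1: ✗
ticket_id=2: ✓ → 38
ticket_id=3: ✓ → 53
ticket_id=4: ✓ → 54
ticket_id=5: ✓ → 62
ticket_id=6: ✓ → 73
ticket_id=7: ✓ → 62
ticket_id=8: ✓ → 59
ticket_id=9: ✓ → 52
reopens_sum = 38 + 53 + 54 + 62 + 73 + 62 + 59 + 52 = 453

453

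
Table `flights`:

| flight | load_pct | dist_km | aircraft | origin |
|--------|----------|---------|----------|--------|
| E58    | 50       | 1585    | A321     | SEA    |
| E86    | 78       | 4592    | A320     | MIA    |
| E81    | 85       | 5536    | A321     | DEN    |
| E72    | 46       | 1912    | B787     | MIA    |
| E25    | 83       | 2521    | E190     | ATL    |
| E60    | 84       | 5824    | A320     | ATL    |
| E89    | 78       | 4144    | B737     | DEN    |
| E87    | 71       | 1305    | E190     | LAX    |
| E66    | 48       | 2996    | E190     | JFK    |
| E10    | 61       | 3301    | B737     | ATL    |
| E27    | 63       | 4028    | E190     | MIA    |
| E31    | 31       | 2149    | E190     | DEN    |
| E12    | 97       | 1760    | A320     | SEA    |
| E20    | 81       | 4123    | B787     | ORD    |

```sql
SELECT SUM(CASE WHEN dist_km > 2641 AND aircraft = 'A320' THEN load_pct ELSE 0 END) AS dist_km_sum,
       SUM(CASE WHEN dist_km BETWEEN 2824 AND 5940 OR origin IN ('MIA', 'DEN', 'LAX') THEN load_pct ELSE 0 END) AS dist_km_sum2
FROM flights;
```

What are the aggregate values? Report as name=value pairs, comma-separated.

dist_km_sum=162, dist_km_sum2=726

[dist_km_sum: dist_km > 2641 AND aircraft = 'A320']
flight=E58: ✗
flight=E86: ✓ → 78
flight=E81: ✗
flight=E72: ✗
flight=E25: ✗
flight=E60: ✓ → 84
flight=E89: ✗
flight=E87: ✗
flight=E66: ✗
flight=E10: ✗
flight=E27: ✗
flight=E31: ✗
flight=E12: ✗
flight=E20: ✗
dist_km_sum = 78 + 84 = 162
—
[dist_km_sum2: dist_km BETWEEN 2824 AND 5940 OR origin IN ('MIA', 'DEN', 'LAX')]
flight=E58: ✗
flight=E86: ✓ → 78
flight=E81: ✓ → 85
flight=E72: ✓ → 46
flight=E25: ✗
flight=E60: ✓ → 84
flight=E89: ✓ → 78
flight=E87: ✓ → 71
flight=E66: ✓ → 48
flight=E10: ✓ → 61
flight=E27: ✓ → 63
flight=E31: ✓ → 31
flight=E12: ✗
flight=E20: ✓ → 81
dist_km_sum2 = 78 + 85 + 46 + 84 + 78 + 71 + 48 + 61 + 63 + 31 + 81 = 726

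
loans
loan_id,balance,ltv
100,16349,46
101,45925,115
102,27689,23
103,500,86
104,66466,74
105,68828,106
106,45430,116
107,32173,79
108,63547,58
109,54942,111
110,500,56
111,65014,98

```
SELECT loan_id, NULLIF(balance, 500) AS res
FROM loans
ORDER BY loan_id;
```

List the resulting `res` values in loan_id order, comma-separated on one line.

16349, 45925, 27689, NULL, 66466, 68828, 45430, 32173, 63547, 54942, NULL, 65014

loan_id=100: balance=16349 vs 500: differ → 16349
loan_id=101: balance=45925 vs 500: differ → 45925
loan_id=102: balance=27689 vs 500: differ → 27689
loan_id=103: balance=500 vs 500: equal → NULL
loan_id=104: balance=66466 vs 500: differ → 66466
loan_id=105: balance=68828 vs 500: differ → 68828
loan_id=106: balance=45430 vs 500: differ → 45430
loan_id=107: balance=32173 vs 500: differ → 32173
loan_id=108: balance=63547 vs 500: differ → 63547
loan_id=109: balance=54942 vs 500: differ → 54942
loan_id=110: balance=500 vs 500: equal → NULL
loan_id=111: balance=65014 vs 500: differ → 65014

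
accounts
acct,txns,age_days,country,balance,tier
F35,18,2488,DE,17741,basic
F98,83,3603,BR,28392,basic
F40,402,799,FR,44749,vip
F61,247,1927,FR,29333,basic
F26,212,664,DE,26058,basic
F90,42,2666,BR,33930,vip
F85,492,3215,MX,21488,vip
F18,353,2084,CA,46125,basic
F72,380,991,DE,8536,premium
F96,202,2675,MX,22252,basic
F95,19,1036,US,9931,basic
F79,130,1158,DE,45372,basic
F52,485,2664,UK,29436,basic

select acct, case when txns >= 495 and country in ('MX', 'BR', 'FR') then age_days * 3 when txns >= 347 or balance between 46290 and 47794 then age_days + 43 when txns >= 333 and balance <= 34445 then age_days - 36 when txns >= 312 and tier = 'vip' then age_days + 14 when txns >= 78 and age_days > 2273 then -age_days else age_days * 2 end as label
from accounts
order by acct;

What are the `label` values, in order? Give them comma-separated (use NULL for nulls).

2127, 1328, 4976, 842, 2707, 3854, 1034, 2316, 3258, 5332, 2072, -2675, -3603

acct=F18: txns >= 347 or balance between 46290 and 47794 → 2127
acct=F26: ELSE → 1328
acct=F35: ELSE → 4976
acct=F40: txns >= 347 or balance between 46290 and 47794 → 842
acct=F52: txns >= 347 or balance between 46290 and 47794 → 2707
acct=F61: ELSE → 3854
acct=F72: txns >= 347 or balance between 46290 and 47794 → 1034
acct=F79: ELSE → 2316
acct=F85: txns >= 347 or balance between 46290 and 47794 → 3258
acct=F90: ELSE → 5332
acct=F95: ELSE → 2072
acct=F96: txns >= 78 and age_days > 2273 → -2675
acct=F98: txns >= 78 and age_days > 2273 → -3603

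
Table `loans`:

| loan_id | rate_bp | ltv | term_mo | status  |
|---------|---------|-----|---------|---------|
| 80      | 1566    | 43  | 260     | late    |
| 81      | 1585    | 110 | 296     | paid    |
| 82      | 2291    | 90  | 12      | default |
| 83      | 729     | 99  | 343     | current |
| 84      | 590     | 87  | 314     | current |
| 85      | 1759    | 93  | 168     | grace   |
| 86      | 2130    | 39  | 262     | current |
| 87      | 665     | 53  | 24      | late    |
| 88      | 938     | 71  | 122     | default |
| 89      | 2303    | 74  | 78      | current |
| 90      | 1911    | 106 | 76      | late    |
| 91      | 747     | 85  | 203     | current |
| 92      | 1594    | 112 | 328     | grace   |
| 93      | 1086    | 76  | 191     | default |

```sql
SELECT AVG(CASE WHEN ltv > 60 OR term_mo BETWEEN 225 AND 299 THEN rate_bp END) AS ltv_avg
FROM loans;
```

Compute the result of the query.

loan_id=80: ✓ → 1566
loan_id=81: ✓ → 1585
loan_id=82: ✓ → 2291
loan_id=83: ✓ → 729
loan_id=84: ✓ → 590
loan_id=85: ✓ → 1759
loan_id=86: ✓ → 2130
loan_id=87: ✗
loan_id=88: ✓ → 938
loan_id=89: ✓ → 2303
loan_id=90: ✓ → 1911
loan_id=91: ✓ → 747
loan_id=92: ✓ → 1594
loan_id=93: ✓ → 1086
ltv_avg = (1566 + 1585 + 2291 + 729 + 590 + 1759 + 2130 + 938 + 2303 + 1911 + 747 + 1594 + 1086) / 13 = 1479.1538461538

1479.1538461538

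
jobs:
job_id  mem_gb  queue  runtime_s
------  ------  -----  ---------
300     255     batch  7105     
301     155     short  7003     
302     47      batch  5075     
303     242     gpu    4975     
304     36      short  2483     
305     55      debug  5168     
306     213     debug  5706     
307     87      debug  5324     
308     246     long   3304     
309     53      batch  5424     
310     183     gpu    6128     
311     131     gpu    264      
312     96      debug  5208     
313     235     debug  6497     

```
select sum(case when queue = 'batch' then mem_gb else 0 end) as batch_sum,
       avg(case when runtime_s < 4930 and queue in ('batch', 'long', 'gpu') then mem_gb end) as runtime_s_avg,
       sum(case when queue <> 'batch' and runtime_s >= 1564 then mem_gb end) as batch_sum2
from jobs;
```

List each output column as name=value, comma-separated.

batch_sum=355, runtime_s_avg=188.5, batch_sum2=1548

[batch_sum: queue = 'batch']
job_id=300: ✓ → 255
job_id=301: ✗
job_id=302: ✓ → 47
job_id=303: ✗
job_id=304: ✗
job_id=305: ✗
job_id=306: ✗
job_id=307: ✗
job_id=308: ✗
job_id=309: ✓ → 53
job_id=310: ✗
job_id=311: ✗
job_id=312: ✗
job_id=313: ✗
batch_sum = 255 + 47 + 53 = 355
—
[runtime_s_avg: runtime_s < 4930 and queue in ('batch', 'long', 'gpu')]
job_id=300: ✗
job_id=301: ✗
job_id=302: ✗
job_id=303: ✗
job_id=304: ✗
job_id=305: ✗
job_id=306: ✗
job_id=307: ✗
job_id=308: ✓ → 246
job_id=309: ✗
job_id=310: ✗
job_id=311: ✓ → 131
job_id=312: ✗
job_id=313: ✗
runtime_s_avg = (246 + 131) / 2 = 188.5
—
[batch_sum2: queue <> 'batch' and runtime_s >= 1564]
job_id=300: ✗
job_id=301: ✓ → 155
job_id=302: ✗
job_id=303: ✓ → 242
job_id=304: ✓ → 36
job_id=305: ✓ → 55
job_id=306: ✓ → 213
job_id=307: ✓ → 87
job_id=308: ✓ → 246
job_id=309: ✗
job_id=310: ✓ → 183
job_id=311: ✗
job_id=312: ✓ → 96
job_id=313: ✓ → 235
batch_sum2 = 155 + 242 + 36 + 55 + 213 + 87 + 246 + 183 + 96 + 235 = 1548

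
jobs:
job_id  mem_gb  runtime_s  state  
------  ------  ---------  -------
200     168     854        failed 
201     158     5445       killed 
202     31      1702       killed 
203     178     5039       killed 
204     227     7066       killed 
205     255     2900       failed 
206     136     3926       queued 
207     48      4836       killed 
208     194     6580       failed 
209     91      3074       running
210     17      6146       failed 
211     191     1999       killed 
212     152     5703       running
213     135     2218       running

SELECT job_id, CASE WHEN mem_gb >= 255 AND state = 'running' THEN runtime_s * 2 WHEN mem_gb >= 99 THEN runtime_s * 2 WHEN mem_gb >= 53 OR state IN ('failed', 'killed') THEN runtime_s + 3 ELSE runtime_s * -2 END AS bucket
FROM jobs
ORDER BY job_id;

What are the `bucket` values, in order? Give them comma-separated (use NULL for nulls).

1708, 10890, 1705, 10078, 14132, 5800, 7852, 4839, 13160, 3077, 6149, 3998, 11406, 4436

job_id=200: mem_gb >= 99 → 1708
job_id=201: mem_gb >= 99 → 10890
job_id=202: mem_gb >= 53 OR state IN ('failed', 'killed') → 1705
job_id=203: mem_gb >= 99 → 10078
job_id=204: mem_gb >= 99 → 14132
job_id=205: mem_gb >= 99 → 5800
job_id=206: mem_gb >= 99 → 7852
job_id=207: mem_gb >= 53 OR state IN ('failed', 'killed') → 4839
job_id=208: mem_gb >= 99 → 13160
job_id=209: mem_gb >= 53 OR state IN ('failed', 'killed') → 3077
job_id=210: mem_gb >= 53 OR state IN ('failed', 'killed') → 6149
job_id=211: mem_gb >= 99 → 3998
job_id=212: mem_gb >= 99 → 11406
job_id=213: mem_gb >= 99 → 4436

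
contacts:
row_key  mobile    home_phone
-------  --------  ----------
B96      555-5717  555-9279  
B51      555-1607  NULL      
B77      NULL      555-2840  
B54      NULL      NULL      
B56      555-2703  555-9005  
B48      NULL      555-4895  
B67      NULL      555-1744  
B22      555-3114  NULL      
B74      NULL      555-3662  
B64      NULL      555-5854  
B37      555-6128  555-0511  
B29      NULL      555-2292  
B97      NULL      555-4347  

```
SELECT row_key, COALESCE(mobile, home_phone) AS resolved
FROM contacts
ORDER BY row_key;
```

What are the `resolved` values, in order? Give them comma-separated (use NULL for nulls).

row_key=B22: mobile=555-3114 → 555-3114
row_key=B29: mobile=NULL, home_phone=555-2292 → 555-2292
row_key=B37: mobile=555-6128 → 555-6128
row_key=B48: mobile=NULL, home_phone=555-4895 → 555-4895
row_key=B51: mobile=555-1607 → 555-1607
row_key=B54: mobile=NULL, home_phone=NULL (all NULL) → NULL
row_key=B56: mobile=555-2703 → 555-2703
row_key=B64: mobile=NULL, home_phone=555-5854 → 555-5854
row_key=B67: mobile=NULL, home_phone=555-1744 → 555-1744
row_key=B74: mobile=NULL, home_phone=555-3662 → 555-3662
row_key=B77: mobile=NULL, home_phone=555-2840 → 555-2840
row_key=B96: mobile=555-5717 → 555-5717
row_key=B97: mobile=NULL, home_phone=555-4347 → 555-4347

555-3114, 555-2292, 555-6128, 555-4895, 555-1607, NULL, 555-2703, 555-5854, 555-1744, 555-3662, 555-2840, 555-5717, 555-4347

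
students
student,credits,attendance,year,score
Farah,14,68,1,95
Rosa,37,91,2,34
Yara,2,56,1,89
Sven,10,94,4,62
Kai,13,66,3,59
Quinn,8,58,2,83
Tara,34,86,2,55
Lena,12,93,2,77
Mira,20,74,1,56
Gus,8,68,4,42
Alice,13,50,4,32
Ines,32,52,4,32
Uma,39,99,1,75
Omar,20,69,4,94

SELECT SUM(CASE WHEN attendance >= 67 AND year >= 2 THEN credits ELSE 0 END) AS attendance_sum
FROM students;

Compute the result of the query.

student=Farah: ✗
student=Rosa: ✓ → 37
student=Yara: ✗
student=Sven: ✓ → 10
student=Kai: ✗
student=Quinn: ✗
student=Tara: ✓ → 34
student=Lena: ✓ → 12
student=Mira: ✗
student=Gus: ✓ → 8
student=Alice: ✗
student=Ines: ✗
student=Uma: ✗
student=Omar: ✓ → 20
attendance_sum = 37 + 10 + 34 + 12 + 8 + 20 = 121

121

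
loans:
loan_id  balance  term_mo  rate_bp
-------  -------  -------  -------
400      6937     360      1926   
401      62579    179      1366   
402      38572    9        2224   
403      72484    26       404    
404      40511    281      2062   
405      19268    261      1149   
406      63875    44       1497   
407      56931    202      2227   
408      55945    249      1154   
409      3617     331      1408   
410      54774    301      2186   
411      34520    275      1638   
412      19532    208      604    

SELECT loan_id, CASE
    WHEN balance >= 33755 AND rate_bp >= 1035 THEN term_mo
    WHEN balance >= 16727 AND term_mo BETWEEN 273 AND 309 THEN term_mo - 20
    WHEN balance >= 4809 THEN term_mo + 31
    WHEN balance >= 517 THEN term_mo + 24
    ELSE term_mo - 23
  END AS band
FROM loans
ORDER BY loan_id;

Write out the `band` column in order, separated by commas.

391, 179, 9, 57, 281, 292, 44, 202, 249, 355, 301, 275, 239

loan_id=400: balance >= 4809 → 391
loan_id=401: balance >= 33755 AND rate_bp >= 1035 → 179
loan_id=402: balance >= 33755 AND rate_bp >= 1035 → 9
loan_id=403: balance >= 4809 → 57
loan_id=404: balance >= 33755 AND rate_bp >= 1035 → 281
loan_id=405: balance >= 4809 → 292
loan_id=406: balance >= 33755 AND rate_bp >= 1035 → 44
loan_id=407: balance >= 33755 AND rate_bp >= 1035 → 202
loan_id=408: balance >= 33755 AND rate_bp >= 1035 → 249
loan_id=409: balance >= 517 → 355
loan_id=410: balance >= 33755 AND rate_bp >= 1035 → 301
loan_id=411: balance >= 33755 AND rate_bp >= 1035 → 275
loan_id=412: balance >= 4809 → 239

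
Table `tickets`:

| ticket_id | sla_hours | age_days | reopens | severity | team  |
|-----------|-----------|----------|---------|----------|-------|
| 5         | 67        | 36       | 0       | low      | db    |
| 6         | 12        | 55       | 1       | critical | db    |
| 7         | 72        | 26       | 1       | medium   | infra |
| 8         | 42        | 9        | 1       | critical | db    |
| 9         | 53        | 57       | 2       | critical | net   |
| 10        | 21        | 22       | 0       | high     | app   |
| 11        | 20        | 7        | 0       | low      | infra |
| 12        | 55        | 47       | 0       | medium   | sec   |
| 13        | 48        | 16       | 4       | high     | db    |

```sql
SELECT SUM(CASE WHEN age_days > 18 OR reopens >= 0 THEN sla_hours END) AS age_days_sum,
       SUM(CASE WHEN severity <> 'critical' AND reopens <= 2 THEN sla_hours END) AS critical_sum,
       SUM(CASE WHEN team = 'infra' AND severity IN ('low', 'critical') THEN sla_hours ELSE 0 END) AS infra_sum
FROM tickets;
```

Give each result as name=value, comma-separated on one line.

[age_days_sum: age_days > 18 OR reopens >= 0]
ticket_id=5: ✓ → 67
ticket_id=6: ✓ → 12
ticket_id=7: ✓ → 72
ticket_id=8: ✓ → 42
ticket_id=9: ✓ → 53
ticket_id=10: ✓ → 21
ticket_id=11: ✓ → 20
ticket_id=12: ✓ → 55
ticket_id=13: ✓ → 48
age_days_sum = 67 + 12 + 72 + 42 + 53 + 21 + 20 + 55 + 48 = 390
—
[critical_sum: severity <> 'critical' AND reopens <= 2]
ticket_id=5: ✓ → 67
ticket_id=6: ✗
ticket_id=7: ✓ → 72
ticket_id=8: ✗
ticket_id=9: ✗
ticket_id=10: ✓ → 21
ticket_id=11: ✓ → 20
ticket_id=12: ✓ → 55
ticket_id=13: ✗
critical_sum = 67 + 72 + 21 + 20 + 55 = 235
—
[infra_sum: team = 'infra' AND severity IN ('low', 'critical')]
ticket_id=5: ✗
ticket_id=6: ✗
ticket_id=7: ✗
ticket_id=8: ✗
ticket_id=9: ✗
ticket_id=10: ✗
ticket_id=11: ✓ → 20
ticket_id=12: ✗
ticket_id=13: ✗
infra_sum = 20

age_days_sum=390, critical_sum=235, infra_sum=20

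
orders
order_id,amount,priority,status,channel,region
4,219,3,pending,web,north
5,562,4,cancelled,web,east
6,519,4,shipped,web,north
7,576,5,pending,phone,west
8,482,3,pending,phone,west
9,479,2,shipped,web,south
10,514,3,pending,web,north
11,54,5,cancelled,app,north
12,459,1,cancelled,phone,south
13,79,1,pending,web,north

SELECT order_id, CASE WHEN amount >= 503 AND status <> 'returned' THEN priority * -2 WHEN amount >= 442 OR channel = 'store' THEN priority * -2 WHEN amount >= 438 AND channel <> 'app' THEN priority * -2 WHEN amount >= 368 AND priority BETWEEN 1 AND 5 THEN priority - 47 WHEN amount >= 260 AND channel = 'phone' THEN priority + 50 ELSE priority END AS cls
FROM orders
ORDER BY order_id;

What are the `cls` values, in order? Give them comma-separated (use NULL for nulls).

3, -8, -8, -10, -6, -4, -6, 5, -2, 1

order_id=4: ELSE → 3
order_id=5: amount >= 503 AND status <> 'returned' → -8
order_id=6: amount >= 503 AND status <> 'returned' → -8
order_id=7: amount >= 503 AND status <> 'returned' → -10
order_id=8: amount >= 442 OR channel = 'store' → -6
order_id=9: amount >= 442 OR channel = 'store' → -4
order_id=10: amount >= 503 AND status <> 'returned' → -6
order_id=11: ELSE → 5
order_id=12: amount >= 442 OR channel = 'store' → -2
order_id=13: ELSE → 1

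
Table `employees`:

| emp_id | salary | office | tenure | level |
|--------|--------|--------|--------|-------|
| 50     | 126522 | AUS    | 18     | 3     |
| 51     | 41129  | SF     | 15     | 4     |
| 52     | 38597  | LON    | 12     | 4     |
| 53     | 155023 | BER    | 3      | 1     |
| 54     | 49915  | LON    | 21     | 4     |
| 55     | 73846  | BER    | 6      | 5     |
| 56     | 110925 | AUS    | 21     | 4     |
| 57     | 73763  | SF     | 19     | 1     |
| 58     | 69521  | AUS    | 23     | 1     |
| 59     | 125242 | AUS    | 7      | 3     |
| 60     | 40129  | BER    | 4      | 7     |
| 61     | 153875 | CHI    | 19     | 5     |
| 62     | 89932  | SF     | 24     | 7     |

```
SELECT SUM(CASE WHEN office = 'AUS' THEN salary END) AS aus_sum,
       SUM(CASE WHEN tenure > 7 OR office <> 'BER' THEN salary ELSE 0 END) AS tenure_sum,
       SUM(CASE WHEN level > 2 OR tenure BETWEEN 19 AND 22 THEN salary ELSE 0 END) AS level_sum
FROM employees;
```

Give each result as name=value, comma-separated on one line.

[aus_sum: office = 'AUS']
emp_id=50: ✓ → 126522
emp_id=51: ✗
emp_id=52: ✗
emp_id=53: ✗
emp_id=54: ✗
emp_id=55: ✗
emp_id=56: ✓ → 110925
emp_id=57: ✗
emp_id=58: ✓ → 69521
emp_id=59: ✓ → 125242
emp_id=60: ✗
emp_id=61: ✗
emp_id=62: ✗
aus_sum = 126522 + 110925 + 69521 + 125242 = 432210
—
[tenure_sum: tenure > 7 OR office <> 'BER']
emp_id=50: ✓ → 126522
emp_id=51: ✓ → 41129
emp_id=52: ✓ → 38597
emp_id=53: ✗
emp_id=54: ✓ → 49915
emp_id=55: ✗
emp_id=56: ✓ → 110925
emp_id=57: ✓ → 73763
emp_id=58: ✓ → 69521
emp_id=59: ✓ → 125242
emp_id=60: ✗
emp_id=61: ✓ → 153875
emp_id=62: ✓ → 89932
tenure_sum = 126522 + 41129 + 38597 + 49915 + 110925 + 73763 + 69521 + 125242 + 153875 + 89932 = 879421
—
[level_sum: level > 2 OR tenure BETWEEN 19 AND 22]
emp_id=50: ✓ → 126522
emp_id=51: ✓ → 41129
emp_id=52: ✓ → 38597
emp_id=53: ✗
emp_id=54: ✓ → 49915
emp_id=55: ✓ → 73846
emp_id=56: ✓ → 110925
emp_id=57: ✓ → 73763
emp_id=58: ✗
emp_id=59: ✓ → 125242
emp_id=60: ✓ → 40129
emp_id=61: ✓ → 153875
emp_id=62: ✓ → 89932
level_sum = 126522 + 41129 + 38597 + 49915 + 73846 + 110925 + 73763 + 125242 + 40129 + 153875 + 89932 = 923875

aus_sum=432210, tenure_sum=879421, level_sum=923875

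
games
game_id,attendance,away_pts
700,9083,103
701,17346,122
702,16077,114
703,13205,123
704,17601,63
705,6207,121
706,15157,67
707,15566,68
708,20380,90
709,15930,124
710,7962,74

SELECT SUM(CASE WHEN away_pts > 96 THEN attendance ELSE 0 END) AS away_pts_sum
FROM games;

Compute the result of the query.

77848

game_id=700: ✓ → 9083
game_id=701: ✓ → 17346
game_id=702: ✓ → 16077
game_id=703: ✓ → 13205
game_id=704: ✗
game_id=705: ✓ → 6207
game_id=706: ✗
game_id=707: ✗
game_id=708: ✗
game_id=709: ✓ → 15930
game_id=710: ✗
away_pts_sum = 9083 + 17346 + 16077 + 13205 + 6207 + 15930 = 77848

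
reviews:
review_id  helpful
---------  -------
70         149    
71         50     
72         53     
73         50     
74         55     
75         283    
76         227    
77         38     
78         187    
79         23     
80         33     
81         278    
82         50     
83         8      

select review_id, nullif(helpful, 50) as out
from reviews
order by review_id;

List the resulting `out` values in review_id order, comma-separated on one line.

review_id=70: helpful=149 vs 50: differ → 149
review_id=71: helpful=50 vs 50: equal → NULL
review_id=72: helpful=53 vs 50: differ → 53
review_id=73: helpful=50 vs 50: equal → NULL
review_id=74: helpful=55 vs 50: differ → 55
review_id=75: helpful=283 vs 50: differ → 283
review_id=76: helpful=227 vs 50: differ → 227
review_id=77: helpful=38 vs 50: differ → 38
review_id=78: helpful=187 vs 50: differ → 187
review_id=79: helpful=23 vs 50: differ → 23
review_id=80: helpful=33 vs 50: differ → 33
review_id=81: helpful=278 vs 50: differ → 278
review_id=82: helpful=50 vs 50: equal → NULL
review_id=83: helpful=8 vs 50: differ → 8

149, NULL, 53, NULL, 55, 283, 227, 38, 187, 23, 33, 278, NULL, 8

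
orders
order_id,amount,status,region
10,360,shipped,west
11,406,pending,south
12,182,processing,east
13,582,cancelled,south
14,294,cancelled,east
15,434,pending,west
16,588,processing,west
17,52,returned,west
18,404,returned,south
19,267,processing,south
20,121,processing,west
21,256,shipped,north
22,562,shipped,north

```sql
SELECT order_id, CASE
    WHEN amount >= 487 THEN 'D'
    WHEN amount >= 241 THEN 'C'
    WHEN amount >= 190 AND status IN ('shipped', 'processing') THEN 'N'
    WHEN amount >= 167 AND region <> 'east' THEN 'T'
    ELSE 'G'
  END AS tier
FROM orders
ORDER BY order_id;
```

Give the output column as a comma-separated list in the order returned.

C, C, G, D, C, C, D, G, C, C, G, C, D

order_id=10: amount >= 241 → C
order_id=11: amount >= 241 → C
order_id=12: ELSE → G
order_id=13: amount >= 487 → D
order_id=14: amount >= 241 → C
order_id=15: amount >= 241 → C
order_id=16: amount >= 487 → D
order_id=17: ELSE → G
order_id=18: amount >= 241 → C
order_id=19: amount >= 241 → C
order_id=20: ELSE → G
order_id=21: amount >= 241 → C
order_id=22: amount >= 487 → D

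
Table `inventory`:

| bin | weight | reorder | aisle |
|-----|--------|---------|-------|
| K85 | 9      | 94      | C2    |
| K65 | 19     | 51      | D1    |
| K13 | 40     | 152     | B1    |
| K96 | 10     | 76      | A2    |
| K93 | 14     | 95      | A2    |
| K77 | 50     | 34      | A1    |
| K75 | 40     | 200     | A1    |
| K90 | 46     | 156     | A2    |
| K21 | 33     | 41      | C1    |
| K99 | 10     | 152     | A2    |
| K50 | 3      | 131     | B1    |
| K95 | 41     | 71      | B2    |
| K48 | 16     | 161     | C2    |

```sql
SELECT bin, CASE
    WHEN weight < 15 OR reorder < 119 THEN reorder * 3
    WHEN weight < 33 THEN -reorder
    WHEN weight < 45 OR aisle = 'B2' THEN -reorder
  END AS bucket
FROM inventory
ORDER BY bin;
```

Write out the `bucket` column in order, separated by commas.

bin=K13: weight < 45 OR aisle = 'B2' → -152
bin=K21: weight < 15 OR reorder < 119 → 123
bin=K48: weight < 33 → -161
bin=K50: weight < 15 OR reorder < 119 → 393
bin=K65: weight < 15 OR reorder < 119 → 153
bin=K75: weight < 45 OR aisle = 'B2' → -200
bin=K77: weight < 15 OR reorder < 119 → 102
bin=K85: weight < 15 OR reorder < 119 → 282
bin=K90: (no match → NULL) → NULL
bin=K93: weight < 15 OR reorder < 119 → 285
bin=K95: weight < 15 OR reorder < 119 → 213
bin=K96: weight < 15 OR reorder < 119 → 228
bin=K99: weight < 15 OR reorder < 119 → 456

-152, 123, -161, 393, 153, -200, 102, 282, NULL, 285, 213, 228, 456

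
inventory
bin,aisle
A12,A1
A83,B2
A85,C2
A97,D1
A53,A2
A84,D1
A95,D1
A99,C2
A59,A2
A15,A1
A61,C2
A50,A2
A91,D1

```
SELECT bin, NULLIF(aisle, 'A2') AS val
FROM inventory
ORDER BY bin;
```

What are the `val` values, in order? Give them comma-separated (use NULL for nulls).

A1, A1, NULL, NULL, NULL, C2, B2, D1, C2, D1, D1, D1, C2

bin=A12: aisle=A1 vs A2: differ → A1
bin=A15: aisle=A1 vs A2: differ → A1
bin=A50: aisle=A2 vs A2: equal → NULL
bin=A53: aisle=A2 vs A2: equal → NULL
bin=A59: aisle=A2 vs A2: equal → NULL
bin=A61: aisle=C2 vs A2: differ → C2
bin=A83: aisle=B2 vs A2: differ → B2
bin=A84: aisle=D1 vs A2: differ → D1
bin=A85: aisle=C2 vs A2: differ → C2
bin=A91: aisle=D1 vs A2: differ → D1
bin=A95: aisle=D1 vs A2: differ → D1
bin=A97: aisle=D1 vs A2: differ → D1
bin=A99: aisle=C2 vs A2: differ → C2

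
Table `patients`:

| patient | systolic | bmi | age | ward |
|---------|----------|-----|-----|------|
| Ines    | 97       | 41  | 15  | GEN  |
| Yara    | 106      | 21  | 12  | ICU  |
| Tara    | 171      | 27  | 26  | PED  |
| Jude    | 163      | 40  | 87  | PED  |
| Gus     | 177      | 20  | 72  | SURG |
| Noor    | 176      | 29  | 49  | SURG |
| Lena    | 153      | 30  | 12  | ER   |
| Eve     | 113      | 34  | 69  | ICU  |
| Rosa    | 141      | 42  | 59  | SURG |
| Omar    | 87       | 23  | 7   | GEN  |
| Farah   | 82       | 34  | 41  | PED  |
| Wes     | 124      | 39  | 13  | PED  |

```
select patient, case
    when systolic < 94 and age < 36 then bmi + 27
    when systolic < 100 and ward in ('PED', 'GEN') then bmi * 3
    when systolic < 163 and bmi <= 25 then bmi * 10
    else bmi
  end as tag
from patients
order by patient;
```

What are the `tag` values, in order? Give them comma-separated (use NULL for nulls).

patient=Eve: ELSE → 34
patient=Farah: systolic < 100 and ward in ('PED', 'GEN') → 102
patient=Gus: ELSE → 20
patient=Ines: systolic < 100 and ward in ('PED', 'GEN') → 123
patient=Jude: ELSE → 40
patient=Lena: ELSE → 30
patient=Noor: ELSE → 29
patient=Omar: systolic < 94 and age < 36 → 50
patient=Rosa: ELSE → 42
patient=Tara: ELSE → 27
patient=Wes: ELSE → 39
patient=Yara: systolic < 163 and bmi <= 25 → 210

34, 102, 20, 123, 40, 30, 29, 50, 42, 27, 39, 210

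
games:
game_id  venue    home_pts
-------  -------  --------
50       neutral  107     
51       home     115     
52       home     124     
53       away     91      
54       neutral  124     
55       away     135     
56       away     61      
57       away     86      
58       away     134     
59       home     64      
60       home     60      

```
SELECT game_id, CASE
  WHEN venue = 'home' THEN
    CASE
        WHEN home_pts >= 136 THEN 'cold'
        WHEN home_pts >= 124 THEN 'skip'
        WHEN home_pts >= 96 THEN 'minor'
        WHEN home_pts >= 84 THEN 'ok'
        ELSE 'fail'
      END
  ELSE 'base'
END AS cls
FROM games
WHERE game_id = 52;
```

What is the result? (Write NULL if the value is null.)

skip

game_id = 52: venue=home, home_pts=124.
venue='home' → inner[home_pts >= 124] → skip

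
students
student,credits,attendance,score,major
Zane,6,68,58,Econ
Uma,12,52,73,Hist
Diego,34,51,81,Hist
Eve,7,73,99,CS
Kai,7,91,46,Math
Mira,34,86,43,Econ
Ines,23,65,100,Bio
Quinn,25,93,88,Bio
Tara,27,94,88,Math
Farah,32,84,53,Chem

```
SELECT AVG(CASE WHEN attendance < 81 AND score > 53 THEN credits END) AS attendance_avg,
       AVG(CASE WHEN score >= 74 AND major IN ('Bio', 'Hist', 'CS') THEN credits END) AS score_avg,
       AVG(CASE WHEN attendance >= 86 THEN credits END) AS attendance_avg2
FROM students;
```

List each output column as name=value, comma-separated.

[attendance_avg: attendance < 81 AND score > 53]
student=Zane: ✓ → 6
student=Uma: ✓ → 12
student=Diego: ✓ → 34
student=Eve: ✓ → 7
student=Kai: ✗
student=Mira: ✗
student=Ines: ✓ → 23
student=Quinn: ✗
student=Tara: ✗
student=Farah: ✗
attendance_avg = (6 + 12 + 34 + 7 + 23) / 5 = 16.4
—
[score_avg: score >= 74 AND major IN ('Bio', 'Hist', 'CS')]
student=Zane: ✗
student=Uma: ✗
student=Diego: ✓ → 34
student=Eve: ✓ → 7
student=Kai: ✗
student=Mira: ✗
student=Ines: ✓ → 23
student=Quinn: ✓ → 25
student=Tara: ✗
student=Farah: ✗
score_avg = (34 + 7 + 23 + 25) / 4 = 22.25
—
[attendance_avg2: attendance >= 86]
student=Zane: ✗
student=Uma: ✗
student=Diego: ✗
student=Eve: ✗
student=Kai: ✓ → 7
student=Mira: ✓ → 34
student=Ines: ✗
student=Quinn: ✓ → 25
student=Tara: ✓ → 27
student=Farah: ✗
attendance_avg2 = (7 + 34 + 25 + 27) / 4 = 23.25

attendance_avg=16.4, score_avg=22.25, attendance_avg2=23.25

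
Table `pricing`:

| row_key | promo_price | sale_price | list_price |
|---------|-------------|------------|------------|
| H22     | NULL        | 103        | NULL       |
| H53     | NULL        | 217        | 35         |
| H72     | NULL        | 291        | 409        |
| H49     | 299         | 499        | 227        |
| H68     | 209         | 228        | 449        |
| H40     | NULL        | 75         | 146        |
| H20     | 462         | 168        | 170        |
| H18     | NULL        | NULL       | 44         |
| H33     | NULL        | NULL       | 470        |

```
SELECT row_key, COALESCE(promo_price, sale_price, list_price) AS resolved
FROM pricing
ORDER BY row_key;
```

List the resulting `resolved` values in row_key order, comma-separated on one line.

44, 462, 103, 470, 75, 299, 217, 209, 291

row_key=H18: promo_price=NULL, sale_price=NULL, list_price=44 → 44
row_key=H20: promo_price=462 → 462
row_key=H22: promo_price=NULL, sale_price=103 → 103
row_key=H33: promo_price=NULL, sale_price=NULL, list_price=470 → 470
row_key=H40: promo_price=NULL, sale_price=75 → 75
row_key=H49: promo_price=299 → 299
row_key=H53: promo_price=NULL, sale_price=217 → 217
row_key=H68: promo_price=209 → 209
row_key=H72: promo_price=NULL, sale_price=291 → 291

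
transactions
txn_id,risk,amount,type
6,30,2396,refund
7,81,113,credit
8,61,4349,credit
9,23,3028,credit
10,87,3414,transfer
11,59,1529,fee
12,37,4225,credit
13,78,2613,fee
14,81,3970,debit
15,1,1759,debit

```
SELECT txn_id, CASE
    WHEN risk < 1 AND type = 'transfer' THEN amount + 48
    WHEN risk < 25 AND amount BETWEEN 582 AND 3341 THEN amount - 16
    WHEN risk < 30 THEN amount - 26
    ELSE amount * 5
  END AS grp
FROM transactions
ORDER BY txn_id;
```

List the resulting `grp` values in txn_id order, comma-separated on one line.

txn_id=6: ELSE → 11980
txn_id=7: ELSE → 565
txn_id=8: ELSE → 21745
txn_id=9: risk < 25 AND amount BETWEEN 582 AND 3341 → 3012
txn_id=10: ELSE → 17070
txn_id=11: ELSE → 7645
txn_id=12: ELSE → 21125
txn_id=13: ELSE → 13065
txn_id=14: ELSE → 19850
txn_id=15: risk < 25 AND amount BETWEEN 582 AND 3341 → 1743

11980, 565, 21745, 3012, 17070, 7645, 21125, 13065, 19850, 1743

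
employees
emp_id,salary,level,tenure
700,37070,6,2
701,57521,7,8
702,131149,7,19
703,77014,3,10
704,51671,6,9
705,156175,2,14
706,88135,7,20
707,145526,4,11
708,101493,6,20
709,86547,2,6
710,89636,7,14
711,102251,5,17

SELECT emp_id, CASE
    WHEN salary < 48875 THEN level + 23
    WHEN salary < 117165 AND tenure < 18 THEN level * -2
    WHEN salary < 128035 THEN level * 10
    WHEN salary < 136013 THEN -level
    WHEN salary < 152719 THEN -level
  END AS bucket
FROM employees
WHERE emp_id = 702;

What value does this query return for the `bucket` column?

emp_id = 702: salary=131149, level=7, tenure=19.
salary < 48875 → false
salary < 117165 AND tenure < 18 → false
salary < 128035 → false
salary < 136013 → true → -7

-7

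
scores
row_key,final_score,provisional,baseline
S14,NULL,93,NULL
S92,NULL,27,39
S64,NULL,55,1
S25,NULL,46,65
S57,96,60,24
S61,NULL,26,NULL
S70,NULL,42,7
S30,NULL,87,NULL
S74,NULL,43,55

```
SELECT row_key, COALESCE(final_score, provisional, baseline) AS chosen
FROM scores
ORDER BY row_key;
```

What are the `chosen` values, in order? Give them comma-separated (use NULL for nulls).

row_key=S14: final_score=NULL, provisional=93 → 93
row_key=S25: final_score=NULL, provisional=46 → 46
row_key=S30: final_score=NULL, provisional=87 → 87
row_key=S57: final_score=96 → 96
row_key=S61: final_score=NULL, provisional=26 → 26
row_key=S64: final_score=NULL, provisional=55 → 55
row_key=S70: final_score=NULL, provisional=42 → 42
row_key=S74: final_score=NULL, provisional=43 → 43
row_key=S92: final_score=NULL, provisional=27 → 27

93, 46, 87, 96, 26, 55, 42, 43, 27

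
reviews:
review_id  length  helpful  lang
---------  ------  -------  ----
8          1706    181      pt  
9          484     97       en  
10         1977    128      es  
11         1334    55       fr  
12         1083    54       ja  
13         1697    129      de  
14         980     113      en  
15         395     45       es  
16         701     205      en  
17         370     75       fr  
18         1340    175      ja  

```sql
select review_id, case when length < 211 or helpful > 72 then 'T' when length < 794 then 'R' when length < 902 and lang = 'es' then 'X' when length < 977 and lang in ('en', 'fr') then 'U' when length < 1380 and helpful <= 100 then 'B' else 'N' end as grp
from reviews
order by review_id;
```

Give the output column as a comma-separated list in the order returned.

T, T, T, B, B, T, T, R, T, T, T

review_id=8: length < 211 or helpful > 72 → T
review_id=9: length < 211 or helpful > 72 → T
review_id=10: length < 211 or helpful > 72 → T
review_id=11: length < 1380 and helpful <= 100 → B
review_id=12: length < 1380 and helpful <= 100 → B
review_id=13: length < 211 or helpful > 72 → T
review_id=14: length < 211 or helpful > 72 → T
review_id=15: length < 794 → R
review_id=16: length < 211 or helpful > 72 → T
review_id=17: length < 211 or helpful > 72 → T
review_id=18: length < 211 or helpful > 72 → T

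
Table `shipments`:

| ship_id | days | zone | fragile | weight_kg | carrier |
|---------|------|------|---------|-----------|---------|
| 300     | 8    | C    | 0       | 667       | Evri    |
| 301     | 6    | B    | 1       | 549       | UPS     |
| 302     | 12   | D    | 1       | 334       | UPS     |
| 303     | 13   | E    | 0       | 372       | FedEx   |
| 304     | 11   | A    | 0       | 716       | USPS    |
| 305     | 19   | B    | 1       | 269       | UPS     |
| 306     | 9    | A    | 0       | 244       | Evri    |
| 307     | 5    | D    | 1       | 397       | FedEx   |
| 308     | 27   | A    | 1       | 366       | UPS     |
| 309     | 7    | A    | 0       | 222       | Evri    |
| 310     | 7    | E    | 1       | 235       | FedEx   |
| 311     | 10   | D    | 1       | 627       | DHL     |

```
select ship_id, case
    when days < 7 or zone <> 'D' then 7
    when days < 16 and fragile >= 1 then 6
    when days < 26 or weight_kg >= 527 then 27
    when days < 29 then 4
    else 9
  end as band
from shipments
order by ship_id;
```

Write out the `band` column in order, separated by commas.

7, 7, 6, 7, 7, 7, 7, 7, 7, 7, 7, 6

ship_id=300: days < 7 or zone <> 'D' → 7
ship_id=301: days < 7 or zone <> 'D' → 7
ship_id=302: days < 16 and fragile >= 1 → 6
ship_id=303: days < 7 or zone <> 'D' → 7
ship_id=304: days < 7 or zone <> 'D' → 7
ship_id=305: days < 7 or zone <> 'D' → 7
ship_id=306: days < 7 or zone <> 'D' → 7
ship_id=307: days < 7 or zone <> 'D' → 7
ship_id=308: days < 7 or zone <> 'D' → 7
ship_id=309: days < 7 or zone <> 'D' → 7
ship_id=310: days < 7 or zone <> 'D' → 7
ship_id=311: days < 16 and fragile >= 1 → 6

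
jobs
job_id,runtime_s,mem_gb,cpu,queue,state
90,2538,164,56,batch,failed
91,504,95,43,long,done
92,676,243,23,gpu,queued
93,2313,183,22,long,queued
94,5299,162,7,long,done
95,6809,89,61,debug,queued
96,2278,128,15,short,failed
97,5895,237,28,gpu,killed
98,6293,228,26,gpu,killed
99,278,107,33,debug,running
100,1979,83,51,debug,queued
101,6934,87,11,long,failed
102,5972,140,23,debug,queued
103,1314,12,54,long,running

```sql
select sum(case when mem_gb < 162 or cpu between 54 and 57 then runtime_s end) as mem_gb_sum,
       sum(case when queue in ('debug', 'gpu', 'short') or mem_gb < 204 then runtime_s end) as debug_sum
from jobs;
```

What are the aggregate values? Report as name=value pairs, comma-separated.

[mem_gb_sum: mem_gb < 162 or cpu between 54 and 57]
job_id=90: ✓ → 2538
job_id=91: ✓ → 504
job_id=92: ✗
job_id=93: ✗
job_id=94: ✗
job_id=95: ✓ → 6809
job_id=96: ✓ → 2278
job_id=97: ✗
job_id=98: ✗
job_id=99: ✓ → 278
job_id=100: ✓ → 1979
job_id=101: ✓ → 6934
job_id=102: ✓ → 5972
job_id=103: ✓ → 1314
mem_gb_sum = 2538 + 504 + 6809 + 2278 + 278 + 1979 + 6934 + 5972 + 1314 = 28606
—
[debug_sum: queue in ('debug', 'gpu', 'short') or mem_gb < 204]
job_id=90: ✓ → 2538
job_id=91: ✓ → 504
job_id=92: ✓ → 676
job_id=93: ✓ → 2313
job_id=94: ✓ → 5299
job_id=95: ✓ → 6809
job_id=96: ✓ → 2278
job_id=97: ✓ → 5895
job_id=98: ✓ → 6293
job_id=99: ✓ → 278
job_id=100: ✓ → 1979
job_id=101: ✓ → 6934
job_id=102: ✓ → 5972
job_id=103: ✓ → 1314
debug_sum = 2538 + 504 + 676 + 2313 + 5299 + 6809 + 2278 + 5895 + 6293 + 278 + 1979 + 6934 + 5972 + 1314 = 49082

mem_gb_sum=28606, debug_sum=49082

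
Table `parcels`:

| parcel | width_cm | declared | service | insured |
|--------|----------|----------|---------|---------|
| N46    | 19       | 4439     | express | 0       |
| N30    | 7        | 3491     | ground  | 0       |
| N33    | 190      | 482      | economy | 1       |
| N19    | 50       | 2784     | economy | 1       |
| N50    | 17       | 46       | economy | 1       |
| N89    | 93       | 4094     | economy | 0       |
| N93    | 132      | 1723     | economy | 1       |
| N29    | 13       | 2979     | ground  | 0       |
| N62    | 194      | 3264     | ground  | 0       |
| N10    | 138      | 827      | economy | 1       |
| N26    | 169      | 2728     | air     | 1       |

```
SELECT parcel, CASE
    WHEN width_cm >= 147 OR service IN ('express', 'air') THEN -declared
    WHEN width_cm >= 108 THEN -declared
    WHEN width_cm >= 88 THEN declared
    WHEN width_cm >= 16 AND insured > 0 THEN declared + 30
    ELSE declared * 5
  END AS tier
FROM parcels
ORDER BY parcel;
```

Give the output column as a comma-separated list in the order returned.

parcel=N10: width_cm >= 108 → -827
parcel=N19: width_cm >= 16 AND insured > 0 → 2814
parcel=N26: width_cm >= 147 OR service IN ('express', 'air') → -2728
parcel=N29: ELSE → 14895
parcel=N30: ELSE → 17455
parcel=N33: width_cm >= 147 OR service IN ('express', 'air') → -482
parcel=N46: width_cm >= 147 OR service IN ('express', 'air') → -4439
parcel=N50: width_cm >= 16 AND insured > 0 → 76
parcel=N62: width_cm >= 147 OR service IN ('express', 'air') → -3264
parcel=N89: width_cm >= 88 → 4094
parcel=N93: width_cm >= 108 → -1723

-827, 2814, -2728, 14895, 17455, -482, -4439, 76, -3264, 4094, -1723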